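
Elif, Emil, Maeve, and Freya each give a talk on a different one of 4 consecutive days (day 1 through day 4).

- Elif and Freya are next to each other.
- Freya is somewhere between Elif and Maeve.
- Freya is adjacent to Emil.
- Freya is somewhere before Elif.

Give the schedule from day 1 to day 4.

From clues 1–2: Freya is in {2,3}.
From clues 1–3: Elif is in {1,4}.
From clues 1–4: Maeve → day 1, Emil → day 2, Freya → day 3, Elif → day 4.

Maeve, Emil, Freya, Elif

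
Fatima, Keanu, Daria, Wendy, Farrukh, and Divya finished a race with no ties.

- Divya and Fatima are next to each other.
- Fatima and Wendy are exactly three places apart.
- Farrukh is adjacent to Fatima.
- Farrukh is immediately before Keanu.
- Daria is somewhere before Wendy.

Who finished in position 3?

With clues 1–3, Wendy is ruled out for place 3.
With clues 1–4, Daria and Keanu are ruled out for place 3.
With clues 1–5, Divya and Farrukh are ruled out for place 3.
So place 3 is Fatima.

Fatima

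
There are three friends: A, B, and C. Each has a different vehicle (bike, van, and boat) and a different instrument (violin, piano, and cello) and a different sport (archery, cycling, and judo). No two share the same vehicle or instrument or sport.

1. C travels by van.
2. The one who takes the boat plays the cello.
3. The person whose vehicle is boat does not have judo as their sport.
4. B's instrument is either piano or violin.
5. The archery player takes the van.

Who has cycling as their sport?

With clues 1–5, B and C are impossible for the one with sport cycling.
That leaves A.

A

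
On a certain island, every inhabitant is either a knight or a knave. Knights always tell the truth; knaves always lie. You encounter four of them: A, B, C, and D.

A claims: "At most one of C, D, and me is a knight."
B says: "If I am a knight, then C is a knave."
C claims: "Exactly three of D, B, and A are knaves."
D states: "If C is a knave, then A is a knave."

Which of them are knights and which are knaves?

Consider A. Suppose A is a knave.
Then no assignment of the remaining roles makes every statement match its speaker's type — contradiction.
So A is a knight.
With that fixed, C's statement is false, so C is a knave.
With that fixed, D's statement is false, so D is a knave.
With that fixed, B's statement is true, so B is a knight.

A: knight, B: knight, C: knave, D: knave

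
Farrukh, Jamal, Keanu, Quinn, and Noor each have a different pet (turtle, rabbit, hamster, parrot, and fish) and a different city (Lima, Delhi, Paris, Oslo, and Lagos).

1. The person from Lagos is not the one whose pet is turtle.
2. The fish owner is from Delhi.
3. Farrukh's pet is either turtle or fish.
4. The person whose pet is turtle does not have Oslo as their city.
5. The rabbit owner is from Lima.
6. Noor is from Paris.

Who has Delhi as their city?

With clues 1–6, Jamal, Keanu, Noor, and Quinn are impossible for the one with city Delhi.
That leaves Farrukh.

Farrukh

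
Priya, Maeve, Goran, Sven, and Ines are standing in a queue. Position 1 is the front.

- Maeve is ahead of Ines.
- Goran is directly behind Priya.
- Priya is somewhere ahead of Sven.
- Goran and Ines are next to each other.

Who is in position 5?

Sven

With clue 1, Maeve is ruled out for position 5.
With clues 1–2, Priya is ruled out for position 5.
With clues 1–3, Goran is ruled out for position 5.
With clues 1–4, Ines is ruled out for position 5.
So position 5 is Sven.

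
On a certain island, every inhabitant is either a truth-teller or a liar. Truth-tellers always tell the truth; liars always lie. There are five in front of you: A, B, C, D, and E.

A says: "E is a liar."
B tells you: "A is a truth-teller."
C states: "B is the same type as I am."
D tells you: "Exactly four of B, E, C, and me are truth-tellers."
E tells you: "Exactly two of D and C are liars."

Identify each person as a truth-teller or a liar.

Consider A. Suppose A is a liar.
Then no assignment of the remaining roles makes every statement match its speaker's type — contradiction.
So A is a truth-teller.
With that fixed, B's statement is true, so B is a truth-teller.
Consider C. Suppose C is a liar.
Then no assignment of the remaining roles makes every statement match its speaker's type — contradiction.
So C is a truth-teller.
With that fixed, E's statement is false, so E is a liar.
With that fixed, D's statement is false, so D is a liar.

A: truth-teller, B: truth-teller, C: truth-teller, D: liar, E: liar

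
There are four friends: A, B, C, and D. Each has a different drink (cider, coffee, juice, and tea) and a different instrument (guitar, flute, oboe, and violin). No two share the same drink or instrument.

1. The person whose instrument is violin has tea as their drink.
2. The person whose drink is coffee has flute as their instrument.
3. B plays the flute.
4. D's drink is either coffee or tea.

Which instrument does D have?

With clues 1–3, flute is impossible for D's instrument.
With clues 1–4, guitar and oboe are impossible for D's instrument.
That leaves violin.

violin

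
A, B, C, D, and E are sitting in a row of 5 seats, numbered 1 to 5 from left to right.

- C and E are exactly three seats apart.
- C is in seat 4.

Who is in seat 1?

E

With clues 1–2, A, B, C, and D are ruled out for seat 1.
So seat 1 is E.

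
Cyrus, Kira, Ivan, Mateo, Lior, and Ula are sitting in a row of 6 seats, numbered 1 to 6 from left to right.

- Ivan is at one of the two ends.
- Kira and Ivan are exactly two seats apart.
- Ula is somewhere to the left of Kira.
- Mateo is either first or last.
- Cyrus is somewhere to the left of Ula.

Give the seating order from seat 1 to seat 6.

Mateo, Cyrus, Ula, Kira, Lior, Ivan

From clue 1: Ivan is in {1,6}.
From clues 1–2: Kira is in {3,4}.
From clues 1–5: Mateo → seat 1, Cyrus → seat 2, Ula → seat 3, Kira → seat 4, Lior → seat 5, Ivan → seat 6.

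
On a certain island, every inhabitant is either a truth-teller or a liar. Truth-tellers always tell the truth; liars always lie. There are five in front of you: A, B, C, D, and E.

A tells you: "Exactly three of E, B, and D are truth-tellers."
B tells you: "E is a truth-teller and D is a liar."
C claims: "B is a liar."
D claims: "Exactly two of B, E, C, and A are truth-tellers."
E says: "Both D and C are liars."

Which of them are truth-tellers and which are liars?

Consider A. Suppose A is a truth-teller.
Then no assignment of the remaining roles makes every statement match its speaker's type — contradiction.
So A is a liar.
Consider B. Suppose B is a truth-teller.
Then no assignment of the remaining roles makes every statement match its speaker's type — contradiction.
So B is a liar.
With that fixed, C's statement is true, so C is a truth-teller.
With that fixed, E's statement is false, so E is a liar.
With that fixed, D's statement is false, so D is a liar.

A: liar, B: liar, C: truth-teller, D: liar, E: liar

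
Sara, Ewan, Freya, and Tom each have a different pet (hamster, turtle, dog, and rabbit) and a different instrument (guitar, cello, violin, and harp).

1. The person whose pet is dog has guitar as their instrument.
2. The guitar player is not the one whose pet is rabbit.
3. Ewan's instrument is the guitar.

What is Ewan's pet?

dog

With clues 1–3, hamster, rabbit, and turtle are impossible for Ewan's pet.
That leaves dog.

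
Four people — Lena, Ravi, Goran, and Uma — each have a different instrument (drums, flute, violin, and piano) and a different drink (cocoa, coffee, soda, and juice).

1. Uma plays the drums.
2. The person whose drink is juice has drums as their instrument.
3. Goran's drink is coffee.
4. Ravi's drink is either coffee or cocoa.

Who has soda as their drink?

With clues 1–2, Uma is impossible for the one with drink soda.
With clues 1–3, Goran is impossible for the one with drink soda.
With clues 1–4, Ravi is impossible for the one with drink soda.
That leaves Lena.

Lena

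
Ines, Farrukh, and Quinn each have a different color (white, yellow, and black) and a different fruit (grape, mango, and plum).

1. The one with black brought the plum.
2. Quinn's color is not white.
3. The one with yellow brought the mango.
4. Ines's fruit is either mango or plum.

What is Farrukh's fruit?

grape

With clues 1–4, mango and plum are impossible for Farrukh's fruit.
That leaves grape.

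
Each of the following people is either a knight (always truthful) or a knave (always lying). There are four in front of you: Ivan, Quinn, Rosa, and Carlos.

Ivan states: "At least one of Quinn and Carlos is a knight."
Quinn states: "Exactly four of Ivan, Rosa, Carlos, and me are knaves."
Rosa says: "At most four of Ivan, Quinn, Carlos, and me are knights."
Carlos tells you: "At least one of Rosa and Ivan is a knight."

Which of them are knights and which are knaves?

Regardless of anyone's role, Rosa's statement is true, so Rosa is a knight.
With that fixed, Carlos's statement is true, so Carlos is a knight.
With that fixed, Ivan's statement is true, so Ivan is a knight.
With that fixed, Quinn's statement is false, so Quinn is a knave.

Ivan: knight, Quinn: knave, Rosa: knight, Carlos: knight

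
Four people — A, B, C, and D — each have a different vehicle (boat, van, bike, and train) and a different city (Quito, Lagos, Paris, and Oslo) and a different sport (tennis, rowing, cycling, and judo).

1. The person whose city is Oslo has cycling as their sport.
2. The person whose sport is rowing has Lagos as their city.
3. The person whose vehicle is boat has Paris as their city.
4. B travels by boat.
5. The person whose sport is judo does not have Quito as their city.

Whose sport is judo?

With clues 1–5, A, C, and D are impossible for the one with sport judo.
That leaves B.

B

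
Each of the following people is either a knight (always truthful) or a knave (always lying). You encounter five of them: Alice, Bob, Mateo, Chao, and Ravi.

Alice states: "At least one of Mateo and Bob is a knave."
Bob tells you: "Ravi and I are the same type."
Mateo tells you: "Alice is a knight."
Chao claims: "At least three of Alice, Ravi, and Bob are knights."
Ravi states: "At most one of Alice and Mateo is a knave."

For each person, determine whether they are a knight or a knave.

Alice: knight, Bob: knave, Mateo: knight, Chao: knave, Ravi: knight

Consider Alice. Suppose Alice is a knave.
Then no assignment of the remaining roles makes every statement match its speaker's type — contradiction.
So Alice is a knight.
With that fixed, Mateo's statement is true, so Mateo is a knight.
With that fixed, Ravi's statement is true, so Ravi is a knight.
Consider Bob. Suppose Bob is a knight.
Then Alice's statement comes out false, contradicting Alice being a knight.
So Bob is a knave.
With that fixed, Chao's statement is false, so Chao is a knave.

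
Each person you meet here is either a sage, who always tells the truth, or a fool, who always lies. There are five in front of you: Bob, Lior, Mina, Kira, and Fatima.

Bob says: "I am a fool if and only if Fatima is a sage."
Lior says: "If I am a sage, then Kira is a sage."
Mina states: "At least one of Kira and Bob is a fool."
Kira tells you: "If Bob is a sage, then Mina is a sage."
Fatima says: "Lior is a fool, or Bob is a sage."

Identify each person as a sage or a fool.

Bob: fool, Lior: sage, Mina: sage, Kira: sage, Fatima: fool

Consider Bob. Suppose Bob is a sage.
Then no assignment of the remaining roles makes every statement match its speaker's type — contradiction.
So Bob is a fool.
With that fixed, Mina's statement is true, so Mina is a sage.
With that fixed, Kira's statement is true, so Kira is a sage.
With that fixed, Lior's statement is true, so Lior is a sage.
With that fixed, Fatima's statement is false, so Fatima is a fool.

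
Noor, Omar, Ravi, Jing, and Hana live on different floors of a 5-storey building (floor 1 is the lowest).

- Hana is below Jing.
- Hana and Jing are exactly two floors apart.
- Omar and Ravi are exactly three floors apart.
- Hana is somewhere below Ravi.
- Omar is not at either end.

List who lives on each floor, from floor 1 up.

From clue 1: Jing is in {2,3,4,5}.
From clues 1–2: Jing is in {3,4,5}.
From clues 1–3: Noor is in {2,4}.
From clues 1–5: Hana → floor 1, Omar → floor 2, Jing → floor 3, Noor → floor 4, Ravi → floor 5.

Hana, Omar, Jing, Noor, Ravi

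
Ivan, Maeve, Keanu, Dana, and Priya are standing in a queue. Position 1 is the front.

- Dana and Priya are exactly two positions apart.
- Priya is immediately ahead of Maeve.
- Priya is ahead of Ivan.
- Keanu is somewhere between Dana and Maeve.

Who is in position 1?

With clues 1–2, Maeve is ruled out for position 1.
With clues 1–3, Ivan is ruled out for position 1.
With clues 1–4, Keanu and Priya are ruled out for position 1.
So position 1 is Dana.

Dana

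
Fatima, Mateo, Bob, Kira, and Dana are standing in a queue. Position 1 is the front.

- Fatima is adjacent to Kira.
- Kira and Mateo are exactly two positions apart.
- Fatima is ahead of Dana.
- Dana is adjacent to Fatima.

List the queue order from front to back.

From clues 1–3: Dana is in {3,4,5}.
From clues 1–4: Mateo → position 1, Bob → position 2, Kira → position 3, Fatima → position 4, Dana → position 5.

Mateo, Bob, Kira, Fatima, Dana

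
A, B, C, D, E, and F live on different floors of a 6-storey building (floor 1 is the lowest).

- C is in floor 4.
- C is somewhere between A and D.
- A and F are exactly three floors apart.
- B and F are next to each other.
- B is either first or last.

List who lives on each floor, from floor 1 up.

From clue 1: C → floor 4.
From clues 1–2: A is in {1,2,3,5,6}.
From clues 1–3: A is in {2,3,5,6}.
From clues 1–4: A is in {5,6}.
From clues 1–5: B → floor 1, F → floor 2, D → floor 3, A → floor 5, E → floor 6.

B, F, D, C, A, E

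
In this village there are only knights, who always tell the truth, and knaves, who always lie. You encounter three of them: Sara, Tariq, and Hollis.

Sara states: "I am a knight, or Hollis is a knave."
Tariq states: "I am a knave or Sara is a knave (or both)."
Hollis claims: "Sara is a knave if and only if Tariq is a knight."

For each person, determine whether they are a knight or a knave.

Consider Sara. Suppose Sara is a knight.
Then whichever role Tariq has, Tariq's statement has the wrong truth value — contradiction.
So Sara is a knave.
With that fixed, Tariq's statement is true, so Tariq is a knight.
With that fixed, Hollis's statement is true, so Hollis is a knight.

Sara: knave, Tariq: knight, Hollis: knight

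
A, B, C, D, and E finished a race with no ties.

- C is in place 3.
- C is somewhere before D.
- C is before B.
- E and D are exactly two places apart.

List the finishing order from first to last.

A, E, C, D, B

From clue 1: C → place 3.
From clues 1–2: D is in {4,5}.
From clues 1–3: A is in {1,2}.
From clues 1–4: A → place 1, E → place 2, D → place 4, B → place 5.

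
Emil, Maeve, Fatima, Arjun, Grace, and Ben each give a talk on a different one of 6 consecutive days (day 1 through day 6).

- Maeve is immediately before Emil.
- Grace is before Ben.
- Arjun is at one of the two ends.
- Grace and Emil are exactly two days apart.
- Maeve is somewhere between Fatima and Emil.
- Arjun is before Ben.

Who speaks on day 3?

Grace

With clues 1–3, Arjun is ruled out for day 3.
With clues 1–4, Ben is ruled out for day 3.
With clues 1–5, Emil and Fatima are ruled out for day 3.
With clues 1–6, Maeve is ruled out for day 3.
So day 3 is Grace.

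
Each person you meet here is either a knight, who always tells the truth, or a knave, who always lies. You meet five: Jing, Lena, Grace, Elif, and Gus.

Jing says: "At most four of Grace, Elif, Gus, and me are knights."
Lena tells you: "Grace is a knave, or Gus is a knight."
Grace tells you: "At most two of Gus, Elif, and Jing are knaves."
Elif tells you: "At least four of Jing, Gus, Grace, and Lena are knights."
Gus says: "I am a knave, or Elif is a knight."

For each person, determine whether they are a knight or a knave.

Regardless of anyone's role, Jing's statement is true, so Jing is a knight.
With that fixed, Grace's statement is true, so Grace is a knight.
Consider Lena. Suppose Lena is a knave.
Then no assignment of the remaining roles makes every statement match its speaker's type — contradiction.
So Lena is a knight.
Consider Elif. Suppose Elif is a knave.
Then whichever role Gus has, Gus's statement has the wrong truth value — contradiction.
So Elif is a knight.
With that fixed, Gus's statement is true, so Gus is a knight.

Jing: knight, Lena: knight, Grace: knight, Elif: knight, Gus: knight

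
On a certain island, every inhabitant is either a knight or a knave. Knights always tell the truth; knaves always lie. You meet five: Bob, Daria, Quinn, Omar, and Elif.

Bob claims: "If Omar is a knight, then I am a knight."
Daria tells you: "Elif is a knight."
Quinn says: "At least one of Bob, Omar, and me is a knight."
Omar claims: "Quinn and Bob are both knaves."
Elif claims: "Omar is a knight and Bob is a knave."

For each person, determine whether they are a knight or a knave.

Consider Bob. Suppose Bob is a knave.
Then no assignment of the remaining roles makes every statement match its speaker's type — contradiction.
So Bob is a knight.
With that fixed, Quinn's statement is true, so Quinn is a knight.
With that fixed, Omar's statement is false, so Omar is a knave.
With that fixed, Elif's statement is false, so Elif is a knave.
With that fixed, Daria's statement is false, so Daria is a knave.

Bob: knight, Daria: knave, Quinn: knight, Omar: knave, Elif: knave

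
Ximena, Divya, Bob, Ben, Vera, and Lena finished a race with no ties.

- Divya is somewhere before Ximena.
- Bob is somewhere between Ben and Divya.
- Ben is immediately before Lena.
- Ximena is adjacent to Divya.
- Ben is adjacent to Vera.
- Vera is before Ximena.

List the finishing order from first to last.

From clue 1: Ximena is in {2,3,4,5,6}.
From clues 1–2: Bob is in {2,3,4,5}.
From clues 1–3: Bob is in {2,3,4}.
From clues 1–4: Bob is in {3,4}.
From clues 1–5: Ximena is in {2,6}.
From clues 1–6: Vera → place 1, Ben → place 2, Lena → place 3, Bob → place 4, Divya → place 5, Ximena → place 6.

Vera, Ben, Lena, Bob, Divya, Ximena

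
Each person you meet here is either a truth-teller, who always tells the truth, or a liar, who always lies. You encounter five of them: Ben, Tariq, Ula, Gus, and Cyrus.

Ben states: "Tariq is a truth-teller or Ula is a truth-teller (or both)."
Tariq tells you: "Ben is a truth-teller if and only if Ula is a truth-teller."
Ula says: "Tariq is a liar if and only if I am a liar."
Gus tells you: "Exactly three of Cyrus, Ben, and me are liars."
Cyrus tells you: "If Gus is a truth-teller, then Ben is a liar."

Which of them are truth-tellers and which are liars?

Ben: truth-teller, Tariq: truth-teller, Ula: truth-teller, Gus: liar, Cyrus: truth-teller

Consider Ben. Suppose Ben is a liar.
Then no assignment of the remaining roles makes every statement match its speaker's type — contradiction.
So Ben is a truth-teller.
With that fixed, Gus's statement is false, so Gus is a liar.
With that fixed, Cyrus's statement is true, so Cyrus is a truth-teller.
Consider Tariq. Suppose Tariq is a liar.
Then whichever role Ula has, Ula's statement has the wrong truth value — contradiction.
So Tariq is a truth-teller.
Consider Ula. Suppose Ula is a liar.
Then Tariq's statement comes out false, contradicting Tariq being a truth-teller.
So Ula is a truth-teller.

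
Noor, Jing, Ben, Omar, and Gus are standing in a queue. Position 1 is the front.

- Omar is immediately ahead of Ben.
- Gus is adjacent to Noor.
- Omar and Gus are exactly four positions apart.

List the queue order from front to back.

From clue 1: Ben is in {2,3,4,5}.
From clues 1–2: Jing is in {1,3,5}.
From clues 1–3: Omar → position 1, Ben → position 2, Jing → position 3, Noor → position 4, Gus → position 5.

Omar, Ben, Jing, Noor, Gus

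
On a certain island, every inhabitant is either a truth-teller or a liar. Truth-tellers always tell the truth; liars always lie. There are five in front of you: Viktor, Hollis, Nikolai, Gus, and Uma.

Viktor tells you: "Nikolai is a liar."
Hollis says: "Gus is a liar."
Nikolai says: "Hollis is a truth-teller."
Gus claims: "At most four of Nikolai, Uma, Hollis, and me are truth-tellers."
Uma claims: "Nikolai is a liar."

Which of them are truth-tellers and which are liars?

Regardless of anyone's role, Gus's statement is true, so Gus is a truth-teller.
With that fixed, Hollis's statement is false, so Hollis is a liar.
With that fixed, Nikolai's statement is false, so Nikolai is a liar.
With that fixed, Uma's statement is true, so Uma is a truth-teller.
With that fixed, Viktor's statement is true, so Viktor is a truth-teller.

Viktor: truth-teller, Hollis: liar, Nikolai: liar, Gus: truth-teller, Uma: truth-teller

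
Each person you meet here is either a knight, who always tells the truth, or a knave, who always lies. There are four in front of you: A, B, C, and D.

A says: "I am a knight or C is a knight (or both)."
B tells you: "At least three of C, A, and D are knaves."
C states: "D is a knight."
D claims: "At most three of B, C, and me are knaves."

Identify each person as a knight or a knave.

Regardless of anyone's role, D's statement is true, so D is a knight.
With that fixed, B's statement is false, so B is a knave.
With that fixed, C's statement is true, so C is a knight.
With that fixed, A's statement is true, so A is a knight.

A: knight, B: knave, C: knight, D: knight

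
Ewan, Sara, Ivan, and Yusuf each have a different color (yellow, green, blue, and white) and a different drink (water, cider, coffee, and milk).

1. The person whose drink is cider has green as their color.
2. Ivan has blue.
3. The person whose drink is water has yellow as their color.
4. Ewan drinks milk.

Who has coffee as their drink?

Ivan

With clues 1–4, Ewan, Sara, and Yusuf are impossible for the one with drink coffee.
That leaves Ivan.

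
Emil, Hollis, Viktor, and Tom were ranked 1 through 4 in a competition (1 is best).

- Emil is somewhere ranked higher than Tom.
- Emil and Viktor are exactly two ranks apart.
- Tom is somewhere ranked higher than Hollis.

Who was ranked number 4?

Hollis

With clue 1, Emil is ruled out for rank 4.
With clues 1–3, Tom and Viktor are ruled out for rank 4.
So rank 4 is Hollis.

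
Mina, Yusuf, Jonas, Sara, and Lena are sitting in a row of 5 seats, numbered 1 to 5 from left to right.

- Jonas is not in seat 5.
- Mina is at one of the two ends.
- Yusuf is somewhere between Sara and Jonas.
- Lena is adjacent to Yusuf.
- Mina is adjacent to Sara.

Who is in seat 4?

With clues 1–2, Mina is ruled out for seat 4.
With clues 1–5, Jonas, Lena, and Yusuf are ruled out for seat 4.
So seat 4 is Sara.

Sara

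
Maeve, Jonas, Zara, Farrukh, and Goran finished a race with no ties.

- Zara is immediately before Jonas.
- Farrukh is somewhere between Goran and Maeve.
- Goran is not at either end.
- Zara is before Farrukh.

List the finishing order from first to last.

Zara, Jonas, Goran, Farrukh, Maeve

From clue 1: Jonas is in {2,3,4,5}.
From clues 1–2: Farrukh is in {2,4}.
From clues 1–3: Goran → place 3.
From clues 1–4: Zara → place 1, Jonas → place 2, Farrukh → place 4, Maeve → place 5.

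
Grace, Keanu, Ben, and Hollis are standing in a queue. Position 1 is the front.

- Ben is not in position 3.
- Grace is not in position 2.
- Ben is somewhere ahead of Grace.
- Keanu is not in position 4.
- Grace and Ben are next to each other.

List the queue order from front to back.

Keanu, Ben, Grace, Hollis

From clue 1: Ben is in {1,2,4}.
From clues 1–2: Grace is in {1,3,4}.
From clues 1–3: Grace is in {3,4}.
From clues 1–5: Keanu → position 1, Ben → position 2, Grace → position 3, Hollis → position 4.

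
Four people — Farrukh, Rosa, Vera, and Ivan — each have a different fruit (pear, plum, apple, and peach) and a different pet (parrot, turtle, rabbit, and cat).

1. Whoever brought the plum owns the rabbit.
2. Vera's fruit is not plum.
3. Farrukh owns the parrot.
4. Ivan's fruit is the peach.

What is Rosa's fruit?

plum

With clues 1–4, apple, peach, and pear are impossible for Rosa's fruit.
That leaves plum.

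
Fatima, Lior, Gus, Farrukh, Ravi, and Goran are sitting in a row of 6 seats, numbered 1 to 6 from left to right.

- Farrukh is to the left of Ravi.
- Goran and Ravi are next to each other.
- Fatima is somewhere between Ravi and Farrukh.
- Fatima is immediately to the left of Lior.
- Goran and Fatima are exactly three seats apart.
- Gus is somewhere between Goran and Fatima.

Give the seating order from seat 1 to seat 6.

From clue 1: Farrukh is in {1,2,3,4,5}.
From clues 1–2: Farrukh is in {1,2,3,4}.
From clues 1–3: Fatima is in {2,3,4}.
From clues 1–4: Fatima is in {2,3}.
From clues 1–6: Farrukh → seat 1, Fatima → seat 2, Lior → seat 3, Gus → seat 4, Goran → seat 5, Ravi → seat 6.

Farrukh, Fatima, Lior, Gus, Goran, Ravi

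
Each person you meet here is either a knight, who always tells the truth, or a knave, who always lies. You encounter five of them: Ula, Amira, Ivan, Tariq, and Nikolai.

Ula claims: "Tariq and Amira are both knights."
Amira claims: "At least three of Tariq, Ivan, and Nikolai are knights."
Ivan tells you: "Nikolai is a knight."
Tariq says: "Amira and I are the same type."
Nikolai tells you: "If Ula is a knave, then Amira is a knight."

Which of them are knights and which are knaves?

Consider Ula. Suppose Ula is a knave.
Then no assignment of the remaining roles makes every statement match its speaker's type — contradiction.
So Ula is a knight.
With that fixed, Nikolai's statement is true, so Nikolai is a knight.
With that fixed, Ivan's statement is true, so Ivan is a knight.
Consider Amira. Suppose Amira is a knave.
Then Ula's statement comes out false, contradicting Ula being a knight.
So Amira is a knight.
Consider Tariq. Suppose Tariq is a knave.
Then Ula's statement comes out false, contradicting Ula being a knight.
So Tariq is a knight.

Ula: knight, Amira: knight, Ivan: knight, Tariq: knight, Nikolai: knight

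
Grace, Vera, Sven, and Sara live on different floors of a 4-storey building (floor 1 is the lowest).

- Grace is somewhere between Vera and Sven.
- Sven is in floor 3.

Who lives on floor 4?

Sara

With clue 1, Grace is ruled out for floor 4.
With clues 1–2, Sven and Vera are ruled out for floor 4.
So floor 4 is Sara.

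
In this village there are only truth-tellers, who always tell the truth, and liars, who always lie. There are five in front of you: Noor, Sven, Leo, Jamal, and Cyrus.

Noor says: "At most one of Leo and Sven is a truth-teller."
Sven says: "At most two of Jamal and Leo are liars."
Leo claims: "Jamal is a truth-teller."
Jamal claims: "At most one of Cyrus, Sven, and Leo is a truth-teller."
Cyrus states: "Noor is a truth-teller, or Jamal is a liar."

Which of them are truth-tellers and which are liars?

Noor: truth-teller, Sven: truth-teller, Leo: liar, Jamal: liar, Cyrus: truth-teller

Regardless of anyone's role, Sven's statement is true, so Sven is a truth-teller.
Consider Noor. Suppose Noor is a liar.
Then no assignment of the remaining roles makes every statement match its speaker's type — contradiction.
So Noor is a truth-teller.
With that fixed, Cyrus's statement is true, so Cyrus is a truth-teller.
With that fixed, Jamal's statement is false, so Jamal is a liar.
With that fixed, Leo's statement is false, so Leo is a liar.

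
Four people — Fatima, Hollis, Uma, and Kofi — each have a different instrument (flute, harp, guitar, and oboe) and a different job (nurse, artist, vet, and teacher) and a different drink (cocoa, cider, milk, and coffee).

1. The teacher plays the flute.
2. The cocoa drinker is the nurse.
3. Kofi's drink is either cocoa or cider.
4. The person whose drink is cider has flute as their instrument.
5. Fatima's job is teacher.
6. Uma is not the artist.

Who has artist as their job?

Hollis

With clues 1–4, Kofi is impossible for the one with job artist.
With clues 1–5, Fatima is impossible for the one with job artist.
With clues 1–6, Uma is impossible for the one with job artist.
That leaves Hollis.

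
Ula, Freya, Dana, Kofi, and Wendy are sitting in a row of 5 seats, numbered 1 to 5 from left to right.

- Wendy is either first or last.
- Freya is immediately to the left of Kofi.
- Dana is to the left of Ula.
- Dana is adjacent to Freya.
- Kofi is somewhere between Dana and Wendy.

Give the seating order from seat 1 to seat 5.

Dana, Freya, Kofi, Ula, Wendy

From clue 1: Wendy is in {1,5}.
From clues 1–4: Ula is in {4,5}.
From clues 1–5: Dana → seat 1, Freya → seat 2, Kofi → seat 3, Ula → seat 4, Wendy → seat 5.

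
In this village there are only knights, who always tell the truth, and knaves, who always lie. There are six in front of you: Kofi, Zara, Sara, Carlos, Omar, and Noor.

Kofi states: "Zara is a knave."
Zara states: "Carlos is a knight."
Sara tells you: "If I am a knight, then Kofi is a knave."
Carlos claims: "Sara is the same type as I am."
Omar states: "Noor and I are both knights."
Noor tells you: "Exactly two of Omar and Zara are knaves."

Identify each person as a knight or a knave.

Kofi: knave, Zara: knight, Sara: knight, Carlos: knight, Omar: knave, Noor: knave

Consider Kofi. Suppose Kofi is a knight.
Then whichever role Sara has, Sara's statement has the wrong truth value — contradiction.
So Kofi is a knave.
With that fixed, Sara's statement is true, so Sara is a knight.
Consider Zara. Suppose Zara is a knave.
Then Kofi's statement comes out true, contradicting Kofi being a knave.
So Zara is a knight.
With that fixed, Noor's statement is false, so Noor is a knave.
With that fixed, Omar's statement is false, so Omar is a knave.
Consider Carlos. Suppose Carlos is a knave.
Then Zara's statement comes out false, contradicting Zara being a knight.
So Carlos is a knight.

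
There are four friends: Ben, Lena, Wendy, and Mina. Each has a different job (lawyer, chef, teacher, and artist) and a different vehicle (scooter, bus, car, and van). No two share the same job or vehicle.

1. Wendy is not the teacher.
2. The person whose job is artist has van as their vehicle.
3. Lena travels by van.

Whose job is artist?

With clues 1–3, Ben, Mina, and Wendy are impossible for the one with job artist.
That leaves Lena.

Lena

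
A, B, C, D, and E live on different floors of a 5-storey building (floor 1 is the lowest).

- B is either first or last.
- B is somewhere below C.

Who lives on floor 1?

B

With clues 1–2, A, C, D, and E are ruled out for floor 1.
So floor 1 is B.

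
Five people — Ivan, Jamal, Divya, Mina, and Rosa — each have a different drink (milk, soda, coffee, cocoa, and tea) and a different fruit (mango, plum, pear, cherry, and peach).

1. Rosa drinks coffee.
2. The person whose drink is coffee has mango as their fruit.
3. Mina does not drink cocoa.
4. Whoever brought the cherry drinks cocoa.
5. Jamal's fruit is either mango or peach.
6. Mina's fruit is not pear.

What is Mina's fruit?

plum

With clues 1–2, mango is impossible for Mina's fruit.
With clues 1–4, cherry is impossible for Mina's fruit.
With clues 1–5, peach is impossible for Mina's fruit.
With clues 1–6, pear is impossible for Mina's fruit.
That leaves plum.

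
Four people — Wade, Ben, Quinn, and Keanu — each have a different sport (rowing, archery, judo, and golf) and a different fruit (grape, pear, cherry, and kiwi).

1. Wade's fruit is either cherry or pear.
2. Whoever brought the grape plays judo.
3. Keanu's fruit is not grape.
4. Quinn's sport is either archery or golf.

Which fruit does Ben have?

With clues 1–4, cherry, kiwi, and pear are impossible for Ben's fruit.
That leaves grape.

grape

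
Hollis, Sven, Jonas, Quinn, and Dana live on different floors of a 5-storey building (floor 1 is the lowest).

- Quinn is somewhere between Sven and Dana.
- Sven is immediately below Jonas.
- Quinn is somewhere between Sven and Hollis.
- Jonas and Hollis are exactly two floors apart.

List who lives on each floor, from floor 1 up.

Sven, Jonas, Quinn, Hollis, Dana

From clue 1: Quinn is in {2,3,4}.
From clues 1–3: Quinn → floor 3.
From clues 1–4: Sven → floor 1, Jonas → floor 2, Hollis → floor 4, Dana → floor 5.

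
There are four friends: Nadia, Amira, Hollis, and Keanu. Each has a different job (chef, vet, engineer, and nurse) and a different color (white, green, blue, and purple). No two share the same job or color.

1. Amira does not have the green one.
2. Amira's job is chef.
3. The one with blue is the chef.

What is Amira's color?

blue

Clue 1 rules out green for Amira's color.
With clues 1–3, purple and white are impossible for Amira's color.
That leaves blue.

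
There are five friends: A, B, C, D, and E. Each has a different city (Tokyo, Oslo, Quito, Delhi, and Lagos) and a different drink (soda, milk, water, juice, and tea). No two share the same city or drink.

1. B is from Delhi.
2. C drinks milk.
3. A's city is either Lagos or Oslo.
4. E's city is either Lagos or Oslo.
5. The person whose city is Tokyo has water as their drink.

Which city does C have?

Quito

Clue 1 rules out Delhi for C's city.
With clues 1–4, Lagos and Oslo are impossible for C's city.
With clues 1–5, Tokyo is impossible for C's city.
That leaves Quito.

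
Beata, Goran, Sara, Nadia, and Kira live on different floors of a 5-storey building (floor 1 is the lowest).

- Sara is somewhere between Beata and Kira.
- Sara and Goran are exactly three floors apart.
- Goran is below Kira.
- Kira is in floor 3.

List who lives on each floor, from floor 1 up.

From clue 1: Sara is in {2,3,4}.
From clues 1–2: Goran is in {1,5}.
From clues 1–3: Goran → floor 1, Sara → floor 4.
From clues 1–4: Nadia → floor 2, Kira → floor 3, Beata → floor 5.

Goran, Nadia, Kira, Sara, Beata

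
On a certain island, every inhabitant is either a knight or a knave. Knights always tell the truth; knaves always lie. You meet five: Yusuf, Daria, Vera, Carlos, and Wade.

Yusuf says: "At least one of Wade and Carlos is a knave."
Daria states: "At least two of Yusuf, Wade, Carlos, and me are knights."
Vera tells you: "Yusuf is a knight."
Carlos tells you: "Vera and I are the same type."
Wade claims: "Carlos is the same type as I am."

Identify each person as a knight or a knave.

Yusuf: knight, Daria: knight, Vera: knight, Carlos: knight, Wade: knave

Consider Yusuf. Suppose Yusuf is a knave.
Then no assignment of the remaining roles makes every statement match its speaker's type — contradiction.
So Yusuf is a knight.
With that fixed, Vera's statement is true, so Vera is a knight.
Consider Daria. Suppose Daria is a knave.
Then no assignment of the remaining roles makes every statement match its speaker's type — contradiction.
So Daria is a knight.
Consider Carlos. Suppose Carlos is a knave.
Then whichever role Wade has, Wade's statement has the wrong truth value — contradiction.
So Carlos is a knight.
Consider Wade. Suppose Wade is a knight.
Then Yusuf's statement comes out false, contradicting Yusuf being a knight.
So Wade is a knave.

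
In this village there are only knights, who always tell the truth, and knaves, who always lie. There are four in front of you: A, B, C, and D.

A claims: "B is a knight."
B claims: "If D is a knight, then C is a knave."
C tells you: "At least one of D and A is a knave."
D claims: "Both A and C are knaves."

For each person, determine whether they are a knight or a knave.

Consider A. Suppose A is a knave.
Then no assignment of the remaining roles makes every statement match its speaker's type — contradiction.
So A is a knight.
With that fixed, D's statement is false, so D is a knave.
With that fixed, B's statement is true, so B is a knight.
With that fixed, C's statement is true, so C is a knight.

A: knight, B: knight, C: knight, D: knave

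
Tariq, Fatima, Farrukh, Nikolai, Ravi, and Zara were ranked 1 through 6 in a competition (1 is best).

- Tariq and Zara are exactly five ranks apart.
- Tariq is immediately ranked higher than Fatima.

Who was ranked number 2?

Fatima

With clue 1, Tariq and Zara are ruled out for rank 2.
With clues 1–2, Farrukh, Nikolai, and Ravi are ruled out for rank 2.
So rank 2 is Fatima.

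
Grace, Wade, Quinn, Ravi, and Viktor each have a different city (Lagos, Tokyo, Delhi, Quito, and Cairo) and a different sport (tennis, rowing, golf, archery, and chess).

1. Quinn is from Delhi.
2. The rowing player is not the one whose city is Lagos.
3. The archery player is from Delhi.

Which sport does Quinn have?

With clues 1–3, chess, golf, rowing, and tennis are impossible for Quinn's sport.
That leaves archery.

archery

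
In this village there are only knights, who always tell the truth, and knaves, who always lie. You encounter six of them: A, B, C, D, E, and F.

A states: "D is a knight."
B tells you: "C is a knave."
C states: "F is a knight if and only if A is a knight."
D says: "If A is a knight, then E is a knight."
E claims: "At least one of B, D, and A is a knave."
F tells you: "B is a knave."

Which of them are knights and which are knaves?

A: knight, B: knave, C: knight, D: knight, E: knight, F: knight

Consider A. Suppose A is a knave.
Then no assignment of the remaining roles makes every statement match its speaker's type — contradiction.
So A is a knight.
Consider B. Suppose B is a knight.
Then no assignment of the remaining roles makes every statement match its speaker's type — contradiction.
So B is a knave.
With that fixed, E's statement is true, so E is a knight.
With that fixed, F's statement is true, so F is a knight.
With that fixed, C's statement is true, so C is a knight.
With that fixed, D's statement is true, so D is a knight.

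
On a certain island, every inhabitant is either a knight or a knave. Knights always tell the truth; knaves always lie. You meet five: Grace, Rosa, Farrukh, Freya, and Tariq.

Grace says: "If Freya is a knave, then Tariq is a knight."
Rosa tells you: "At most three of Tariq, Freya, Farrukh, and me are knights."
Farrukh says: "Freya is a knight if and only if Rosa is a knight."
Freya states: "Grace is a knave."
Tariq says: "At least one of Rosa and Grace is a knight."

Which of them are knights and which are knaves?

Grace: knight, Rosa: knight, Farrukh: knave, Freya: knave, Tariq: knight

Consider Grace. Suppose Grace is a knave.
Then no assignment of the remaining roles makes every statement match its speaker's type — contradiction.
So Grace is a knight.
With that fixed, Freya's statement is false, so Freya is a knave.
With that fixed, Tariq's statement is true, so Tariq is a knight.
With that fixed, Rosa's statement is true, so Rosa is a knight.
With that fixed, Farrukh's statement is false, so Farrukh is a knave.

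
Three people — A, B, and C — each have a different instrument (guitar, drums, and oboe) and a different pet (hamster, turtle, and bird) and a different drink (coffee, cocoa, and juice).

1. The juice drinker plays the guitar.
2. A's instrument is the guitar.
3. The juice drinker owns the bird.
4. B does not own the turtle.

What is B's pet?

With clues 1–3, bird is impossible for B's pet.
With clues 1–4, turtle is impossible for B's pet.
That leaves hamster.

hamster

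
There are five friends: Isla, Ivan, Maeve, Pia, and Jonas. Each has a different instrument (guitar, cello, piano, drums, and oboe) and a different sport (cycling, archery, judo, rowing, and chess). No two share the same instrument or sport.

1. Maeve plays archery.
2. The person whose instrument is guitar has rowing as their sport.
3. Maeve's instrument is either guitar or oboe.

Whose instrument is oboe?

Maeve

With clues 1–3, Isla, Ivan, Jonas, and Pia are impossible for the one with instrument oboe.
That leaves Maeve.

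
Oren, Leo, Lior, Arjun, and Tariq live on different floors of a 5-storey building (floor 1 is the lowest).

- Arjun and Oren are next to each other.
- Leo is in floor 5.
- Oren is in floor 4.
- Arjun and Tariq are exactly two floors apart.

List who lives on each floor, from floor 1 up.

Tariq, Lior, Arjun, Oren, Leo

From clues 1–2: Leo → floor 5.
From clues 1–3: Arjun → floor 3, Oren → floor 4.
From clues 1–4: Tariq → floor 1, Lior → floor 2.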